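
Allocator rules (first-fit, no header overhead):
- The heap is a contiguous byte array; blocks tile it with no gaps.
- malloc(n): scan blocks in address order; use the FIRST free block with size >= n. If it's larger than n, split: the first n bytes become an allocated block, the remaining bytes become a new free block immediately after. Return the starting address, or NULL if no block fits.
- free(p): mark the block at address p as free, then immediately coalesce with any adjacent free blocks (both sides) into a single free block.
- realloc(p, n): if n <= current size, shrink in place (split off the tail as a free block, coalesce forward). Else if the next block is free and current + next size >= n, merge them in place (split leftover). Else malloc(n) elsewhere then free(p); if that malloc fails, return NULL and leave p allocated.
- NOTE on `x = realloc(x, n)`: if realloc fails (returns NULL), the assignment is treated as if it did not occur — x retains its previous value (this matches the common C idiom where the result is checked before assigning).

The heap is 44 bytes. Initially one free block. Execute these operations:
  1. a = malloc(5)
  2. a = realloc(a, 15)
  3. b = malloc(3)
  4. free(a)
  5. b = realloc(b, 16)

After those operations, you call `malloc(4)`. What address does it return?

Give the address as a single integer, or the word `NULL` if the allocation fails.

Answer: 0

Derivation:
Op 1: a = malloc(5) -> a = 0; heap: [0-4 ALLOC][5-43 FREE]
Op 2: a = realloc(a, 15) -> a = 0; heap: [0-14 ALLOC][15-43 FREE]
Op 3: b = malloc(3) -> b = 15; heap: [0-14 ALLOC][15-17 ALLOC][18-43 FREE]
Op 4: free(a) -> (freed a); heap: [0-14 FREE][15-17 ALLOC][18-43 FREE]
Op 5: b = realloc(b, 16) -> b = 15; heap: [0-14 FREE][15-30 ALLOC][31-43 FREE]
malloc(4): first-fit scan over [0-14 FREE][15-30 ALLOC][31-43 FREE] -> 0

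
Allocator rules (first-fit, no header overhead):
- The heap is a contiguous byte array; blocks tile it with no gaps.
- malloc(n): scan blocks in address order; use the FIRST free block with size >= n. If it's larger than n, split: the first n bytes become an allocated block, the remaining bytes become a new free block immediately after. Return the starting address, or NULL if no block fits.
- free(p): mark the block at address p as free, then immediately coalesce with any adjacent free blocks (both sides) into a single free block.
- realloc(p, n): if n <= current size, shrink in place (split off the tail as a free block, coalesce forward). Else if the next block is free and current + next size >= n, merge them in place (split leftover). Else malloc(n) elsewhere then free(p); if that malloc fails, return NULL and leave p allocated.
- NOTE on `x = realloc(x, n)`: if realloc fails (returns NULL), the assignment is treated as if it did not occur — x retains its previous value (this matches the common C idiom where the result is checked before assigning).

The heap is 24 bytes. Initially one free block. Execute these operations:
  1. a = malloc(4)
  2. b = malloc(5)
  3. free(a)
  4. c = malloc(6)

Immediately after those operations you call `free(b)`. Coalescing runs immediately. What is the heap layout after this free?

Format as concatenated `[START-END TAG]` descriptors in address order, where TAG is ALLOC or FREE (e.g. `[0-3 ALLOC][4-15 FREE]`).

Op 1: a = malloc(4) -> a = 0; heap: [0-3 ALLOC][4-23 FREE]
Op 2: b = malloc(5) -> b = 4; heap: [0-3 ALLOC][4-8 ALLOC][9-23 FREE]
Op 3: free(a) -> (freed a); heap: [0-3 FREE][4-8 ALLOC][9-23 FREE]
Op 4: c = malloc(6) -> c = 9; heap: [0-3 FREE][4-8 ALLOC][9-14 ALLOC][15-23 FREE]
free(b): b = 4 -> block [4-8 ALLOC]; mark free, coalesce with adjacent free neighbors -> [0-8 FREE][9-14 ALLOC][15-23 FREE]

Answer: [0-8 FREE][9-14 ALLOC][15-23 FREE]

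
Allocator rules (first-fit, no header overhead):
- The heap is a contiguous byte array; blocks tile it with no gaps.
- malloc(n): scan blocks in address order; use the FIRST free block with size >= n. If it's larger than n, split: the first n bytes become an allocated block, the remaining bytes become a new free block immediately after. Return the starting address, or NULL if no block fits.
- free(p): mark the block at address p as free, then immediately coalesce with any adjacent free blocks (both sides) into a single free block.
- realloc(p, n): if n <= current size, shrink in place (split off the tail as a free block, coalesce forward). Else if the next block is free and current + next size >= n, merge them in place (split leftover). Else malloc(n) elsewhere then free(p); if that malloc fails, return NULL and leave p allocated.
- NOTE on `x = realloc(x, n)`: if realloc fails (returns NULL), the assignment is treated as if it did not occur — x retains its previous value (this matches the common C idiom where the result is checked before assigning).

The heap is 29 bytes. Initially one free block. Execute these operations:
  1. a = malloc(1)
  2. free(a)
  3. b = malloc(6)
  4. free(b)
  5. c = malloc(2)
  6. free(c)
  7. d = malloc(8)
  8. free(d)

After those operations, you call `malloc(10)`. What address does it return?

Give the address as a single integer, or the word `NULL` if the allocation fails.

Answer: 0

Derivation:
Op 1: a = malloc(1) -> a = 0; heap: [0-0 ALLOC][1-28 FREE]
Op 2: free(a) -> (freed a); heap: [0-28 FREE]
Op 3: b = malloc(6) -> b = 0; heap: [0-5 ALLOC][6-28 FREE]
Op 4: free(b) -> (freed b); heap: [0-28 FREE]
Op 5: c = malloc(2) -> c = 0; heap: [0-1 ALLOC][2-28 FREE]
Op 6: free(c) -> (freed c); heap: [0-28 FREE]
Op 7: d = malloc(8) -> d = 0; heap: [0-7 ALLOC][8-28 FREE]
Op 8: free(d) -> (freed d); heap: [0-28 FREE]
malloc(10): first-fit scan over [0-28 FREE] -> 0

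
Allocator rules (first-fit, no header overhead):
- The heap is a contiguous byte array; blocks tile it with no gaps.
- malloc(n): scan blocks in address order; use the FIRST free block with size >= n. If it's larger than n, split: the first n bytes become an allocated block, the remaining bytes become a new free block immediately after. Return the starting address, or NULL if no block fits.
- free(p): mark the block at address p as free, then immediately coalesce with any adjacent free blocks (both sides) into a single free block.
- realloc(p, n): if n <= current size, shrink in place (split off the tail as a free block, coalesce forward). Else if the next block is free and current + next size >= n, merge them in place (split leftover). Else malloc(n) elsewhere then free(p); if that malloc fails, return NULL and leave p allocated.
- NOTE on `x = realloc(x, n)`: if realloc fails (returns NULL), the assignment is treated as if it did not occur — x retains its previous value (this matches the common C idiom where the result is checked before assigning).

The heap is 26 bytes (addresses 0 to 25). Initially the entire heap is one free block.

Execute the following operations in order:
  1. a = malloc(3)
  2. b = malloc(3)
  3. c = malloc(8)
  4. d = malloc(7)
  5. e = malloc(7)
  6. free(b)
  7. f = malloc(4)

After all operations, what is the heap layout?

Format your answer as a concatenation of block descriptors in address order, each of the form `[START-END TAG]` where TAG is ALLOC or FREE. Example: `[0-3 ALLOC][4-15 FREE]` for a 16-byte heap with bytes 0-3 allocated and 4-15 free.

Op 1: a = malloc(3) -> a = 0; heap: [0-2 ALLOC][3-25 FREE]
Op 2: b = malloc(3) -> b = 3; heap: [0-2 ALLOC][3-5 ALLOC][6-25 FREE]
Op 3: c = malloc(8) -> c = 6; heap: [0-2 ALLOC][3-5 ALLOC][6-13 ALLOC][14-25 FREE]
Op 4: d = malloc(7) -> d = 14; heap: [0-2 ALLOC][3-5 ALLOC][6-13 ALLOC][14-20 ALLOC][21-25 FREE]
Op 5: e = malloc(7) -> e = NULL; heap: [0-2 ALLOC][3-5 ALLOC][6-13 ALLOC][14-20 ALLOC][21-25 FREE]
Op 6: free(b) -> (freed b); heap: [0-2 ALLOC][3-5 FREE][6-13 ALLOC][14-20 ALLOC][21-25 FREE]
Op 7: f = malloc(4) -> f = 21; heap: [0-2 ALLOC][3-5 FREE][6-13 ALLOC][14-20 ALLOC][21-24 ALLOC][25-25 FREE]

Answer: [0-2 ALLOC][3-5 FREE][6-13 ALLOC][14-20 ALLOC][21-24 ALLOC][25-25 FREE]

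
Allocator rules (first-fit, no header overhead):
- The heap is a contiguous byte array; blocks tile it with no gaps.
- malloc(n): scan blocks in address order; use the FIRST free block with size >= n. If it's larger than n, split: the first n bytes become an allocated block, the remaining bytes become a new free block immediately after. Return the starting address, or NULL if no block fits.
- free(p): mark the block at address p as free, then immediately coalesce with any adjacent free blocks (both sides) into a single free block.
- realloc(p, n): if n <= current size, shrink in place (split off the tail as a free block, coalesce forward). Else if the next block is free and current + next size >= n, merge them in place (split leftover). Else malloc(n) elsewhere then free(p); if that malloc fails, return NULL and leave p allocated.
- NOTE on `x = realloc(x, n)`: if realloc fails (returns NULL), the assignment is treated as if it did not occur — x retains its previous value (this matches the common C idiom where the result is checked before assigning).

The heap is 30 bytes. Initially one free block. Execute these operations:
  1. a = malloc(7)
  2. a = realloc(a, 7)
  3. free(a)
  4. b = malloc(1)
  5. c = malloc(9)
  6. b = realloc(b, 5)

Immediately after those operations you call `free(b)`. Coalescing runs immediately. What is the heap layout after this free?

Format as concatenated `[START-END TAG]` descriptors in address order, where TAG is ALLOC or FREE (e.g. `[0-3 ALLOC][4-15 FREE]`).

Op 1: a = malloc(7) -> a = 0; heap: [0-6 ALLOC][7-29 FREE]
Op 2: a = realloc(a, 7) -> a = 0; heap: [0-6 ALLOC][7-29 FREE]
Op 3: free(a) -> (freed a); heap: [0-29 FREE]
Op 4: b = malloc(1) -> b = 0; heap: [0-0 ALLOC][1-29 FREE]
Op 5: c = malloc(9) -> c = 1; heap: [0-0 ALLOC][1-9 ALLOC][10-29 FREE]
Op 6: b = realloc(b, 5) -> b = 10; heap: [0-0 FREE][1-9 ALLOC][10-14 ALLOC][15-29 FREE]
free(b): b = 10 -> block [10-14 ALLOC]; mark free, coalesce with adjacent free neighbors -> [0-0 FREE][1-9 ALLOC][10-29 FREE]

Answer: [0-0 FREE][1-9 ALLOC][10-29 FREE]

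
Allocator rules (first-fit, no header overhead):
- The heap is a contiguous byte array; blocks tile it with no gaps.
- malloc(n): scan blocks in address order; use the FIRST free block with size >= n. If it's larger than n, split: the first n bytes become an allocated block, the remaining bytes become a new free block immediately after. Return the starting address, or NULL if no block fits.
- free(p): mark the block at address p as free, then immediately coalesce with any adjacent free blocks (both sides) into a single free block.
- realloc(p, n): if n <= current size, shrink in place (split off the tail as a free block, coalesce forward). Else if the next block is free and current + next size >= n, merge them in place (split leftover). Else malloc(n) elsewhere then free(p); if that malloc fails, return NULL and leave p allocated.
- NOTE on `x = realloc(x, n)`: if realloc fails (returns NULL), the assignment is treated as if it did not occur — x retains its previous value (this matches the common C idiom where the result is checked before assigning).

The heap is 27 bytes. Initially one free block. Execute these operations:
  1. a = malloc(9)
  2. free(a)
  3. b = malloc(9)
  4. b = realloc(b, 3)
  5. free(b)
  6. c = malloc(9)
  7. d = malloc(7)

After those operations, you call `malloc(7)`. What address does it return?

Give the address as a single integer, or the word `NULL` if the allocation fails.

Answer: 16

Derivation:
Op 1: a = malloc(9) -> a = 0; heap: [0-8 ALLOC][9-26 FREE]
Op 2: free(a) -> (freed a); heap: [0-26 FREE]
Op 3: b = malloc(9) -> b = 0; heap: [0-8 ALLOC][9-26 FREE]
Op 4: b = realloc(b, 3) -> b = 0; heap: [0-2 ALLOC][3-26 FREE]
Op 5: free(b) -> (freed b); heap: [0-26 FREE]
Op 6: c = malloc(9) -> c = 0; heap: [0-8 ALLOC][9-26 FREE]
Op 7: d = malloc(7) -> d = 9; heap: [0-8 ALLOC][9-15 ALLOC][16-26 FREE]
malloc(7): first-fit scan over [0-8 ALLOC][9-15 ALLOC][16-26 FREE] -> 16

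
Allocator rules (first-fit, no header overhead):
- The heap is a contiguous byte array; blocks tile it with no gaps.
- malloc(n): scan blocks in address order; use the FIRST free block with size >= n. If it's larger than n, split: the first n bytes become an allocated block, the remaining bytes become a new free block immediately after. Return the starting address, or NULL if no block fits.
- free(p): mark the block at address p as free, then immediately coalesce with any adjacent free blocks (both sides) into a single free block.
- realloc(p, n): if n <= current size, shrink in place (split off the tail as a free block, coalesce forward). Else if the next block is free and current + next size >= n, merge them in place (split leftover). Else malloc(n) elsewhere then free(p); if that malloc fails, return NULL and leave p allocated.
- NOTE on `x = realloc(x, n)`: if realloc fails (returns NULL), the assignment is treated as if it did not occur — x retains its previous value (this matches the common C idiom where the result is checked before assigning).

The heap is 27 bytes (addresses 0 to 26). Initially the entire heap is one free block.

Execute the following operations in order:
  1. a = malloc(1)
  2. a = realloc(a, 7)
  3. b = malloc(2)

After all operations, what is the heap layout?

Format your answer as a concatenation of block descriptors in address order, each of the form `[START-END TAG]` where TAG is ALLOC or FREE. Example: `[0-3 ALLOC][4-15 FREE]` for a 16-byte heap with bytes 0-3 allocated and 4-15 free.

Answer: [0-6 ALLOC][7-8 ALLOC][9-26 FREE]

Derivation:
Op 1: a = malloc(1) -> a = 0; heap: [0-0 ALLOC][1-26 FREE]
Op 2: a = realloc(a, 7) -> a = 0; heap: [0-6 ALLOC][7-26 FREE]
Op 3: b = malloc(2) -> b = 7; heap: [0-6 ALLOC][7-8 ALLOC][9-26 FREE]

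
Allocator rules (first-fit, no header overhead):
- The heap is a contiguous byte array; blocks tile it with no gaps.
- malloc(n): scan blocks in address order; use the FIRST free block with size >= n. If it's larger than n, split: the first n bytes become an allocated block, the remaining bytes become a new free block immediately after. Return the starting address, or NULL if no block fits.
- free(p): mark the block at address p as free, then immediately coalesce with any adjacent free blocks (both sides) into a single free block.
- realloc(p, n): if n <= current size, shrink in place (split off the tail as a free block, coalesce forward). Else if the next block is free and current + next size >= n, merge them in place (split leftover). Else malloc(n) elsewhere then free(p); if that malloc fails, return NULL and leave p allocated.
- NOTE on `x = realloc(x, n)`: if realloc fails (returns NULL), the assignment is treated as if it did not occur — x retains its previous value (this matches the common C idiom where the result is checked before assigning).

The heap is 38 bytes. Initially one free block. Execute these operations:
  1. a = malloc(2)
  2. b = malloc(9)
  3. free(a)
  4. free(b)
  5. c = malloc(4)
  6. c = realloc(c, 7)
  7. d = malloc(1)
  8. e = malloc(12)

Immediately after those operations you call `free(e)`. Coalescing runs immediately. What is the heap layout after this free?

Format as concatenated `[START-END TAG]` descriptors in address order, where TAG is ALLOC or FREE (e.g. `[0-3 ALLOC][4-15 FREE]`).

Answer: [0-6 ALLOC][7-7 ALLOC][8-37 FREE]

Derivation:
Op 1: a = malloc(2) -> a = 0; heap: [0-1 ALLOC][2-37 FREE]
Op 2: b = malloc(9) -> b = 2; heap: [0-1 ALLOC][2-10 ALLOC][11-37 FREE]
Op 3: free(a) -> (freed a); heap: [0-1 FREE][2-10 ALLOC][11-37 FREE]
Op 4: free(b) -> (freed b); heap: [0-37 FREE]
Op 5: c = malloc(4) -> c = 0; heap: [0-3 ALLOC][4-37 FREE]
Op 6: c = realloc(c, 7) -> c = 0; heap: [0-6 ALLOC][7-37 FREE]
Op 7: d = malloc(1) -> d = 7; heap: [0-6 ALLOC][7-7 ALLOC][8-37 FREE]
Op 8: e = malloc(12) -> e = 8; heap: [0-6 ALLOC][7-7 ALLOC][8-19 ALLOC][20-37 FREE]
free(e): e = 8 -> block [8-19 ALLOC]; mark free, coalesce with adjacent free neighbors -> [0-6 ALLOC][7-7 ALLOC][8-37 FREE]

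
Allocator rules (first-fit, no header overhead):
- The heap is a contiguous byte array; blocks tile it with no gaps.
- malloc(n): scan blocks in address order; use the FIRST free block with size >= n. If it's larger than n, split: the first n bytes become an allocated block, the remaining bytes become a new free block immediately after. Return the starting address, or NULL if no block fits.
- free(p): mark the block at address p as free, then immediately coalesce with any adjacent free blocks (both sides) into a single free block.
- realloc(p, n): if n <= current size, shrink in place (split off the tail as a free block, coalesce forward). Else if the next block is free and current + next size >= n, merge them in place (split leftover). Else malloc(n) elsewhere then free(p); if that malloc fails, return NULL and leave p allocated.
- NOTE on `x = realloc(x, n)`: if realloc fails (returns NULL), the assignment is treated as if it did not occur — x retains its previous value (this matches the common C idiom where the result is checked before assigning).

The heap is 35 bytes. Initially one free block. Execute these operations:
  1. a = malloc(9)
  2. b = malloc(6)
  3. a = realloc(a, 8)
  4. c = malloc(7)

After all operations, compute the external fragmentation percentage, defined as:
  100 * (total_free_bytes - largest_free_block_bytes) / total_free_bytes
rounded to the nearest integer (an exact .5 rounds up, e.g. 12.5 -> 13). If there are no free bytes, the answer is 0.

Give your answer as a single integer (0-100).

Answer: 7

Derivation:
Op 1: a = malloc(9) -> a = 0; heap: [0-8 ALLOC][9-34 FREE]
Op 2: b = malloc(6) -> b = 9; heap: [0-8 ALLOC][9-14 ALLOC][15-34 FREE]
Op 3: a = realloc(a, 8) -> a = 0; heap: [0-7 ALLOC][8-8 FREE][9-14 ALLOC][15-34 FREE]
Op 4: c = malloc(7) -> c = 15; heap: [0-7 ALLOC][8-8 FREE][9-14 ALLOC][15-21 ALLOC][22-34 FREE]
Free blocks: [1 13] total_free=14 largest=13 -> 100*(14-13)/14 = 100/14 ≈ 7.143 -> rounds to 7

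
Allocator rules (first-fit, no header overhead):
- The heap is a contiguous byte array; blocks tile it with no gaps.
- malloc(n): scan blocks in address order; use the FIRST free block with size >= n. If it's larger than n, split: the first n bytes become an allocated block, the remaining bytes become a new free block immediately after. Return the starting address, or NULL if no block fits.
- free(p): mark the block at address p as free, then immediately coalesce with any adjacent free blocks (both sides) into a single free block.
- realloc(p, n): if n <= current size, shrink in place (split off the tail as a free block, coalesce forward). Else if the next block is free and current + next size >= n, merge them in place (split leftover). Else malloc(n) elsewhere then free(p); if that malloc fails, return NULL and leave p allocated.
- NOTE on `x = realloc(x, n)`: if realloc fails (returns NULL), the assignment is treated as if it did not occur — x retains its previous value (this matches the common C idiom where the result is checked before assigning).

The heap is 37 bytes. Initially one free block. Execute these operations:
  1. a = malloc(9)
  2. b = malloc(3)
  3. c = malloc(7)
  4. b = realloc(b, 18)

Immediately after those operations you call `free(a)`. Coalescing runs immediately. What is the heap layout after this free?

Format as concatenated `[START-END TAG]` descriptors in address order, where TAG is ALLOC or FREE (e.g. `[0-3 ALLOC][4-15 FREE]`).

Answer: [0-11 FREE][12-18 ALLOC][19-36 ALLOC]

Derivation:
Op 1: a = malloc(9) -> a = 0; heap: [0-8 ALLOC][9-36 FREE]
Op 2: b = malloc(3) -> b = 9; heap: [0-8 ALLOC][9-11 ALLOC][12-36 FREE]
Op 3: c = malloc(7) -> c = 12; heap: [0-8 ALLOC][9-11 ALLOC][12-18 ALLOC][19-36 FREE]
Op 4: b = realloc(b, 18) -> b = 19; heap: [0-8 ALLOC][9-11 FREE][12-18 ALLOC][19-36 ALLOC]
free(a): a = 0 -> block [0-8 ALLOC]; mark free, coalesce with adjacent free neighbors -> [0-11 FREE][12-18 ALLOC][19-36 ALLOC]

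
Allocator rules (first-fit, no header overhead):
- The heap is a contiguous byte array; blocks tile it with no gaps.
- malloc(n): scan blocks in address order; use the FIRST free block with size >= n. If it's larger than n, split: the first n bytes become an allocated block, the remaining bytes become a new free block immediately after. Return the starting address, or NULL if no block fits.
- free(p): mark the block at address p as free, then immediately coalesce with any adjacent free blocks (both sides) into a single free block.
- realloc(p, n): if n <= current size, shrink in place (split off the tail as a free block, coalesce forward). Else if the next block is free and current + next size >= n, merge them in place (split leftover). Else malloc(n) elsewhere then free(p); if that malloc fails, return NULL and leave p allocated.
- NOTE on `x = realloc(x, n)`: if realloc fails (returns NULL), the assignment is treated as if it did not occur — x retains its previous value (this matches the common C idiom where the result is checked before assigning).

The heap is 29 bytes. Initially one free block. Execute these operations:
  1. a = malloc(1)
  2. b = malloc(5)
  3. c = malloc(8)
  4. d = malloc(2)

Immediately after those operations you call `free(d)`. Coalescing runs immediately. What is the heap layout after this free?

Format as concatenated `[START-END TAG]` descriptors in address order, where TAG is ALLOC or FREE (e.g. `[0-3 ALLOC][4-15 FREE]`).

Answer: [0-0 ALLOC][1-5 ALLOC][6-13 ALLOC][14-28 FREE]

Derivation:
Op 1: a = malloc(1) -> a = 0; heap: [0-0 ALLOC][1-28 FREE]
Op 2: b = malloc(5) -> b = 1; heap: [0-0 ALLOC][1-5 ALLOC][6-28 FREE]
Op 3: c = malloc(8) -> c = 6; heap: [0-0 ALLOC][1-5 ALLOC][6-13 ALLOC][14-28 FREE]
Op 4: d = malloc(2) -> d = 14; heap: [0-0 ALLOC][1-5 ALLOC][6-13 ALLOC][14-15 ALLOC][16-28 FREE]
free(d): d = 14 -> block [14-15 ALLOC]; mark free, coalesce with adjacent free neighbors -> [0-0 ALLOC][1-5 ALLOC][6-13 ALLOC][14-28 FREE]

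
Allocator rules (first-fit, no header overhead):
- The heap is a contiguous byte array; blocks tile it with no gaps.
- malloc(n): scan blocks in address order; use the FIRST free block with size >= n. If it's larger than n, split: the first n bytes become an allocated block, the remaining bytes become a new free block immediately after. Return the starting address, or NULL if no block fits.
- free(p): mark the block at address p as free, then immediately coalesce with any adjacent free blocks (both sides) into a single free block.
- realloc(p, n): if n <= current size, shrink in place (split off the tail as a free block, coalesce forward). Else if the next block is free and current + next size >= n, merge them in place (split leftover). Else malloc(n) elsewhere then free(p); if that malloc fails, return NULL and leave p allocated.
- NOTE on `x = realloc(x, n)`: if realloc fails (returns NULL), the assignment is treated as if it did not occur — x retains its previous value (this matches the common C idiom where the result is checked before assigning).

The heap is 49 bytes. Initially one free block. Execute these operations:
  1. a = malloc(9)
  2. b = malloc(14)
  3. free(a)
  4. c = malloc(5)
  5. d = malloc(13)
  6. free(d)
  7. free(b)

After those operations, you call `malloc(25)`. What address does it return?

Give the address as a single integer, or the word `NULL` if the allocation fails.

Answer: 5

Derivation:
Op 1: a = malloc(9) -> a = 0; heap: [0-8 ALLOC][9-48 FREE]
Op 2: b = malloc(14) -> b = 9; heap: [0-8 ALLOC][9-22 ALLOC][23-48 FREE]
Op 3: free(a) -> (freed a); heap: [0-8 FREE][9-22 ALLOC][23-48 FREE]
Op 4: c = malloc(5) -> c = 0; heap: [0-4 ALLOC][5-8 FREE][9-22 ALLOC][23-48 FREE]
Op 5: d = malloc(13) -> d = 23; heap: [0-4 ALLOC][5-8 FREE][9-22 ALLOC][23-35 ALLOC][36-48 FREE]
Op 6: free(d) -> (freed d); heap: [0-4 ALLOC][5-8 FREE][9-22 ALLOC][23-48 FREE]
Op 7: free(b) -> (freed b); heap: [0-4 ALLOC][5-48 FREE]
malloc(25): first-fit scan over [0-4 ALLOC][5-48 FREE] -> 5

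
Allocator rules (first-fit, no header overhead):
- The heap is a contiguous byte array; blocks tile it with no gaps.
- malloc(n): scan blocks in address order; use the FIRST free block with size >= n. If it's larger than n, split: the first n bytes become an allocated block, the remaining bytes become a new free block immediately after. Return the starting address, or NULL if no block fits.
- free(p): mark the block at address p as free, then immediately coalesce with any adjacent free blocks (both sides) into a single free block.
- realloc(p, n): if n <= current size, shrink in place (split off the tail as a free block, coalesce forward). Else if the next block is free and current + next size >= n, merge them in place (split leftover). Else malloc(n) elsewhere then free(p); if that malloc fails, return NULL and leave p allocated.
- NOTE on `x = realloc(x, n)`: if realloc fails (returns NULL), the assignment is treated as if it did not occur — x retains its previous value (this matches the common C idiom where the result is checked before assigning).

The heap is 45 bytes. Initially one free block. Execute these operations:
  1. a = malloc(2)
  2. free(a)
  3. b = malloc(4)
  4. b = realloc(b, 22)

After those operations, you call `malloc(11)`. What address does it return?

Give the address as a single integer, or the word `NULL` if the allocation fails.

Answer: 22

Derivation:
Op 1: a = malloc(2) -> a = 0; heap: [0-1 ALLOC][2-44 FREE]
Op 2: free(a) -> (freed a); heap: [0-44 FREE]
Op 3: b = malloc(4) -> b = 0; heap: [0-3 ALLOC][4-44 FREE]
Op 4: b = realloc(b, 22) -> b = 0; heap: [0-21 ALLOC][22-44 FREE]
malloc(11): first-fit scan over [0-21 ALLOC][22-44 FREE] -> 22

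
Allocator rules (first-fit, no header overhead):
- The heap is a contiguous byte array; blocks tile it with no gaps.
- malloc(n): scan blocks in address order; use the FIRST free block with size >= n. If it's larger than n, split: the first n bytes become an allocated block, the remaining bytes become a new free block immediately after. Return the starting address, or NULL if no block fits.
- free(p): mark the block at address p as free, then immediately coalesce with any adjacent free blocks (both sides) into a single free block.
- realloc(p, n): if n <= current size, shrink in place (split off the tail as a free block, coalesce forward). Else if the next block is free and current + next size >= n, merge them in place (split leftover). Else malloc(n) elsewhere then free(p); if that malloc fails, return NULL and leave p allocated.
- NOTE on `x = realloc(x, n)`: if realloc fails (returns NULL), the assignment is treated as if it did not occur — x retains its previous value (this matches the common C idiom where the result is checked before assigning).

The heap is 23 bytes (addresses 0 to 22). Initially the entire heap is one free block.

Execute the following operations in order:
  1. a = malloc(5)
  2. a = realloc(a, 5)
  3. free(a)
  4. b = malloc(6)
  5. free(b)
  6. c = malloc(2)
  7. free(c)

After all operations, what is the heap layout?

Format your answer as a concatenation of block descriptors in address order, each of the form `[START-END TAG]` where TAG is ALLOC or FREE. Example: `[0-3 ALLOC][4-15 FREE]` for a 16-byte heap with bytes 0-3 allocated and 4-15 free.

Op 1: a = malloc(5) -> a = 0; heap: [0-4 ALLOC][5-22 FREE]
Op 2: a = realloc(a, 5) -> a = 0; heap: [0-4 ALLOC][5-22 FREE]
Op 3: free(a) -> (freed a); heap: [0-22 FREE]
Op 4: b = malloc(6) -> b = 0; heap: [0-5 ALLOC][6-22 FREE]
Op 5: free(b) -> (freed b); heap: [0-22 FREE]
Op 6: c = malloc(2) -> c = 0; heap: [0-1 ALLOC][2-22 FREE]
Op 7: free(c) -> (freed c); heap: [0-22 FREE]

Answer: [0-22 FREE]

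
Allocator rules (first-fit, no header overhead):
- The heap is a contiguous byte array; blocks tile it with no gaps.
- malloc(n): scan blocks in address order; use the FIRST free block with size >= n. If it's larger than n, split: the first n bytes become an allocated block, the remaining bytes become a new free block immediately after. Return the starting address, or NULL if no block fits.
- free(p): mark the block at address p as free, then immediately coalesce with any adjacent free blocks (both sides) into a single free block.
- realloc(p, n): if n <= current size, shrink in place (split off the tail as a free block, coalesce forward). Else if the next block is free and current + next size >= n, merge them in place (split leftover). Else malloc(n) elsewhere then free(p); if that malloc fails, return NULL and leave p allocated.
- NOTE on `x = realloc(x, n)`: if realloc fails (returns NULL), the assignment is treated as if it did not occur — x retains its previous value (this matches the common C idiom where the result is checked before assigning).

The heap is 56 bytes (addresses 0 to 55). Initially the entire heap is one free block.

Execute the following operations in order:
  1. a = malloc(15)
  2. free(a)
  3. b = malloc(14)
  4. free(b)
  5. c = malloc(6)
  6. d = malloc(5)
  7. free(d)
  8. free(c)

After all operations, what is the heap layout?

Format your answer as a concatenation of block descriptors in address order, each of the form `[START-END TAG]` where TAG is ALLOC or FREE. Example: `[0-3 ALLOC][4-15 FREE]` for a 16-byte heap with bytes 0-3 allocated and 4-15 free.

Answer: [0-55 FREE]

Derivation:
Op 1: a = malloc(15) -> a = 0; heap: [0-14 ALLOC][15-55 FREE]
Op 2: free(a) -> (freed a); heap: [0-55 FREE]
Op 3: b = malloc(14) -> b = 0; heap: [0-13 ALLOC][14-55 FREE]
Op 4: free(b) -> (freed b); heap: [0-55 FREE]
Op 5: c = malloc(6) -> c = 0; heap: [0-5 ALLOC][6-55 FREE]
Op 6: d = malloc(5) -> d = 6; heap: [0-5 ALLOC][6-10 ALLOC][11-55 FREE]
Op 7: free(d) -> (freed d); heap: [0-5 ALLOC][6-55 FREE]
Op 8: free(c) -> (freed c); heap: [0-55 FREE]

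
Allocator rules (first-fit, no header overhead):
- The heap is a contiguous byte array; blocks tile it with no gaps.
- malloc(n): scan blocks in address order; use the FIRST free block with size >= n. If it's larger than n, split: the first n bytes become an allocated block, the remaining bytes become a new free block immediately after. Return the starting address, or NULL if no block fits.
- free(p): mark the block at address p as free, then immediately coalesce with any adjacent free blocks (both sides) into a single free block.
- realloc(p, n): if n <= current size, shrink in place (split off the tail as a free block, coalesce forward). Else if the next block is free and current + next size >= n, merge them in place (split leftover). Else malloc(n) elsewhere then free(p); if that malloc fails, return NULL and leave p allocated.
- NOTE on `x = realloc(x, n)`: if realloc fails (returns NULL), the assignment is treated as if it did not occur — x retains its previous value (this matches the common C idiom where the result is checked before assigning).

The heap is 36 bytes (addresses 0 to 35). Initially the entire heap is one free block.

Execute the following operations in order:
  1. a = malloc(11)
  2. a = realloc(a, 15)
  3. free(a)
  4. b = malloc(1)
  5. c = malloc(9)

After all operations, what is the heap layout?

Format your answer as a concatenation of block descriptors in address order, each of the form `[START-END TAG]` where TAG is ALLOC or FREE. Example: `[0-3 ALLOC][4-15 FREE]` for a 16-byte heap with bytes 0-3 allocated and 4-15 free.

Answer: [0-0 ALLOC][1-9 ALLOC][10-35 FREE]

Derivation:
Op 1: a = malloc(11) -> a = 0; heap: [0-10 ALLOC][11-35 FREE]
Op 2: a = realloc(a, 15) -> a = 0; heap: [0-14 ALLOC][15-35 FREE]
Op 3: free(a) -> (freed a); heap: [0-35 FREE]
Op 4: b = malloc(1) -> b = 0; heap: [0-0 ALLOC][1-35 FREE]
Op 5: c = malloc(9) -> c = 1; heap: [0-0 ALLOC][1-9 ALLOC][10-35 FREE]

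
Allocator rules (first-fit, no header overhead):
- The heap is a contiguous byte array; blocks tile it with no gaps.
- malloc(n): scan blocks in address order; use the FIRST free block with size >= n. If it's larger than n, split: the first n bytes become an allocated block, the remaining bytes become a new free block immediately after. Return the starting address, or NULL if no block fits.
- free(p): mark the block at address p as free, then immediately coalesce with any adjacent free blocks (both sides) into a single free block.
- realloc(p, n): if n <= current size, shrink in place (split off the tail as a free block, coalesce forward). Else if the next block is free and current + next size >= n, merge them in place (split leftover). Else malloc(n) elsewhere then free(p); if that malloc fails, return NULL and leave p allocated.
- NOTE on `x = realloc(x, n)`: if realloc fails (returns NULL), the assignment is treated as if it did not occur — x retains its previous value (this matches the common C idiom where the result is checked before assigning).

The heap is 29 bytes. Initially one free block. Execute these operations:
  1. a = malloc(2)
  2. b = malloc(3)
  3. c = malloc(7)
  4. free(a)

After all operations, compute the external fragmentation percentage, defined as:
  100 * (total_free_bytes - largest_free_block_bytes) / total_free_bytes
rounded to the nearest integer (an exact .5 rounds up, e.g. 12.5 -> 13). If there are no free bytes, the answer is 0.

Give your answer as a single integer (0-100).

Op 1: a = malloc(2) -> a = 0; heap: [0-1 ALLOC][2-28 FREE]
Op 2: b = malloc(3) -> b = 2; heap: [0-1 ALLOC][2-4 ALLOC][5-28 FREE]
Op 3: c = malloc(7) -> c = 5; heap: [0-1 ALLOC][2-4 ALLOC][5-11 ALLOC][12-28 FREE]
Op 4: free(a) -> (freed a); heap: [0-1 FREE][2-4 ALLOC][5-11 ALLOC][12-28 FREE]
Free blocks: [2 17] total_free=19 largest=17 -> 100*(19-17)/19 = 200/19 ≈ 10.526 -> rounds to 11

Answer: 11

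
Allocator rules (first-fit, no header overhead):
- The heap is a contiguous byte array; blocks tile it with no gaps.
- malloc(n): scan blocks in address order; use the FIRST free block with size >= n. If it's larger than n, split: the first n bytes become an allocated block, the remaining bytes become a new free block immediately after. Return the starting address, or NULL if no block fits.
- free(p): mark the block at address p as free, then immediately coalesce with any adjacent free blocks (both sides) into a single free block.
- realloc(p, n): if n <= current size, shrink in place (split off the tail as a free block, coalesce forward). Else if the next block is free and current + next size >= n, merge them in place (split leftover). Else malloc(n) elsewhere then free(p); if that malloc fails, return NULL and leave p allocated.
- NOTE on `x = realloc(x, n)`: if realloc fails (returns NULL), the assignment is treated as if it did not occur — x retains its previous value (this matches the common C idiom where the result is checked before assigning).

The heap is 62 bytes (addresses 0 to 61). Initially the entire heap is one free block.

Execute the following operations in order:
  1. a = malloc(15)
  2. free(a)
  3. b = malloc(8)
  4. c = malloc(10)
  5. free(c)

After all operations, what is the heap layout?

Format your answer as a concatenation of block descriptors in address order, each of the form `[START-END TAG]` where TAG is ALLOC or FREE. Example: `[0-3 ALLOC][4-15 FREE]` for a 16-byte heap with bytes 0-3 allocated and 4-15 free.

Answer: [0-7 ALLOC][8-61 FREE]

Derivation:
Op 1: a = malloc(15) -> a = 0; heap: [0-14 ALLOC][15-61 FREE]
Op 2: free(a) -> (freed a); heap: [0-61 FREE]
Op 3: b = malloc(8) -> b = 0; heap: [0-7 ALLOC][8-61 FREE]
Op 4: c = malloc(10) -> c = 8; heap: [0-7 ALLOC][8-17 ALLOC][18-61 FREE]
Op 5: free(c) -> (freed c); heap: [0-7 ALLOC][8-61 FREE]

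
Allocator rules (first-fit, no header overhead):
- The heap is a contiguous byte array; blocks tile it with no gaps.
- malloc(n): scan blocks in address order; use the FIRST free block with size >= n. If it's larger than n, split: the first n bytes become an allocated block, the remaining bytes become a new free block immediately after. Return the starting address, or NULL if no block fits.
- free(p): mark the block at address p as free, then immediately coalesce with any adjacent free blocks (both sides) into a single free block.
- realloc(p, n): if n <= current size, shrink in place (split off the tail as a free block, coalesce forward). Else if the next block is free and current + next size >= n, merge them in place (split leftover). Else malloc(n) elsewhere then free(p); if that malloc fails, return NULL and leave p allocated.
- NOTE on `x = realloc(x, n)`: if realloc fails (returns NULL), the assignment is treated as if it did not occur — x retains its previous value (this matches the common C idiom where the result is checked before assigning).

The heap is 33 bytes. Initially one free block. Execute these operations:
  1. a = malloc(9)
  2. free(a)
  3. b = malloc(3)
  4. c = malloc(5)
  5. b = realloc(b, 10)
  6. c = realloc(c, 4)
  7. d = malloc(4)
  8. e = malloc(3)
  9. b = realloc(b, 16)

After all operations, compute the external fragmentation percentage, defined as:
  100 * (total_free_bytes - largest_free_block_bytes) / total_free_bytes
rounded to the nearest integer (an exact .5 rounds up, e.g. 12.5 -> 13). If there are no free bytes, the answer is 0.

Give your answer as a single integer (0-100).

Op 1: a = malloc(9) -> a = 0; heap: [0-8 ALLOC][9-32 FREE]
Op 2: free(a) -> (freed a); heap: [0-32 FREE]
Op 3: b = malloc(3) -> b = 0; heap: [0-2 ALLOC][3-32 FREE]
Op 4: c = malloc(5) -> c = 3; heap: [0-2 ALLOC][3-7 ALLOC][8-32 FREE]
Op 5: b = realloc(b, 10) -> b = 8; heap: [0-2 FREE][3-7 ALLOC][8-17 ALLOC][18-32 FREE]
Op 6: c = realloc(c, 4) -> c = 3; heap: [0-2 FREE][3-6 ALLOC][7-7 FREE][8-17 ALLOC][18-32 FREE]
Op 7: d = malloc(4) -> d = 18; heap: [0-2 FREE][3-6 ALLOC][7-7 FREE][8-17 ALLOC][18-21 ALLOC][22-32 FREE]
Op 8: e = malloc(3) -> e = 0; heap: [0-2 ALLOC][3-6 ALLOC][7-7 FREE][8-17 ALLOC][18-21 ALLOC][22-32 FREE]
Op 9: b = realloc(b, 16) -> NULL (b unchanged); heap: [0-2 ALLOC][3-6 ALLOC][7-7 FREE][8-17 ALLOC][18-21 ALLOC][22-32 FREE]
Free blocks: [1 11] total_free=12 largest=11 -> 100*(12-11)/12 = 100/12 ≈ 8.333 -> rounds to 8

Answer: 8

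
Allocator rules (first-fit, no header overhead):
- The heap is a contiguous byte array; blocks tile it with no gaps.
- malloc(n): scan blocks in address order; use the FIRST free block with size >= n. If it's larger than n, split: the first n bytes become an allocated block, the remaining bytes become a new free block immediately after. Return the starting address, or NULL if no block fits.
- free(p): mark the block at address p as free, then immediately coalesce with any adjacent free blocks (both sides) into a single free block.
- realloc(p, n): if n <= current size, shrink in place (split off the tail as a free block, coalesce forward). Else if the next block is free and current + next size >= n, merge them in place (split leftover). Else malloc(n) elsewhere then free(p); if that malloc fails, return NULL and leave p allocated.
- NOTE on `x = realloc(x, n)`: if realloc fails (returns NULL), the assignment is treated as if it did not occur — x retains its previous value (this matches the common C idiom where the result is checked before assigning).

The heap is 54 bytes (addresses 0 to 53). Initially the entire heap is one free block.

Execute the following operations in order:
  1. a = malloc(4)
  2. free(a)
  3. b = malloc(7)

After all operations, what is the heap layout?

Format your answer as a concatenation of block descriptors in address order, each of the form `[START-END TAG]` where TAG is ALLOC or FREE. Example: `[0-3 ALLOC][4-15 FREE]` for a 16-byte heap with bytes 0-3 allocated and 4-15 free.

Op 1: a = malloc(4) -> a = 0; heap: [0-3 ALLOC][4-53 FREE]
Op 2: free(a) -> (freed a); heap: [0-53 FREE]
Op 3: b = malloc(7) -> b = 0; heap: [0-6 ALLOC][7-53 FREE]

Answer: [0-6 ALLOC][7-53 FREE]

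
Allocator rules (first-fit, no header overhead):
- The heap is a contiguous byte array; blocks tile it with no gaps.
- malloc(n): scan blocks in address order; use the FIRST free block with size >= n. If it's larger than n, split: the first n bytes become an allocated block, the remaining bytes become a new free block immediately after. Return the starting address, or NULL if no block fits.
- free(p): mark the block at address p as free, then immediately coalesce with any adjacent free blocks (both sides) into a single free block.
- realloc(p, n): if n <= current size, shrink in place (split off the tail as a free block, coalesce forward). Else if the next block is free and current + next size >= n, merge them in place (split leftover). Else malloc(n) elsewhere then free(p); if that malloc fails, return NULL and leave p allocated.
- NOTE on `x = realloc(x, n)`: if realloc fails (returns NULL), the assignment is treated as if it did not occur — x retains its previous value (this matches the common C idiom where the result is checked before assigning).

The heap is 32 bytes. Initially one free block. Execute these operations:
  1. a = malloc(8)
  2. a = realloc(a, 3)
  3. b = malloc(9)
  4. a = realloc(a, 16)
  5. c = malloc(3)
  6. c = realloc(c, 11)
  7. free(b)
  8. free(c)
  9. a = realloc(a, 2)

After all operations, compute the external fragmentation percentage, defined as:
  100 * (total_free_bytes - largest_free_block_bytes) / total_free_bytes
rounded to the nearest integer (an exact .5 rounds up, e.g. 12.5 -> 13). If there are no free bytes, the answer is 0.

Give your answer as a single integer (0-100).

Op 1: a = malloc(8) -> a = 0; heap: [0-7 ALLOC][8-31 FREE]
Op 2: a = realloc(a, 3) -> a = 0; heap: [0-2 ALLOC][3-31 FREE]
Op 3: b = malloc(9) -> b = 3; heap: [0-2 ALLOC][3-11 ALLOC][12-31 FREE]
Op 4: a = realloc(a, 16) -> a = 12; heap: [0-2 FREE][3-11 ALLOC][12-27 ALLOC][28-31 FREE]
Op 5: c = malloc(3) -> c = 0; heap: [0-2 ALLOC][3-11 ALLOC][12-27 ALLOC][28-31 FREE]
Op 6: c = realloc(c, 11) -> NULL (c unchanged); heap: [0-2 ALLOC][3-11 ALLOC][12-27 ALLOC][28-31 FREE]
Op 7: free(b) -> (freed b); heap: [0-2 ALLOC][3-11 FREE][12-27 ALLOC][28-31 FREE]
Op 8: free(c) -> (freed c); heap: [0-11 FREE][12-27 ALLOC][28-31 FREE]
Op 9: a = realloc(a, 2) -> a = 12; heap: [0-11 FREE][12-13 ALLOC][14-31 FREE]
Free blocks: [12 18] total_free=30 largest=18 -> 100*(30-18)/30 = 1200/30 = 40

Answer: 40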